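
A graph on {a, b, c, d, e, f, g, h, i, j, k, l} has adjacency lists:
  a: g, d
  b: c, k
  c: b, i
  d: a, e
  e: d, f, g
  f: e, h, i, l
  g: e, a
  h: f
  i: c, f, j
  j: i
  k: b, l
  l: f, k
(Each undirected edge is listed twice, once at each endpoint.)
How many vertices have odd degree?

Degrees: a:2, b:2, c:2, d:2, e:3, f:4, g:2, h:1, i:3, j:1, k:2, l:2
Odd-degree vertices: e, h, i, j.

4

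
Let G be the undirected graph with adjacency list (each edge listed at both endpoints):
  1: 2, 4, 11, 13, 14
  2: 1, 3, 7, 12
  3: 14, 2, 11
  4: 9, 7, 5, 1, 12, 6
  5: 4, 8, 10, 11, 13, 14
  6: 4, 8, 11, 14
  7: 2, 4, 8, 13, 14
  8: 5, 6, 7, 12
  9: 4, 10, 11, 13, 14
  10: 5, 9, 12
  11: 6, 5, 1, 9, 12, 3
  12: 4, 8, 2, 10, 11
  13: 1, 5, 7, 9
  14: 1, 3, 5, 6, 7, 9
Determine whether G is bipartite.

Yes

A valid 2-coloring puts {2, 4, 8, 10, 11, 13, 14} on one side and {1, 3, 5, 6, 7, 9, 12} on the other; every edge crosses between the two sides.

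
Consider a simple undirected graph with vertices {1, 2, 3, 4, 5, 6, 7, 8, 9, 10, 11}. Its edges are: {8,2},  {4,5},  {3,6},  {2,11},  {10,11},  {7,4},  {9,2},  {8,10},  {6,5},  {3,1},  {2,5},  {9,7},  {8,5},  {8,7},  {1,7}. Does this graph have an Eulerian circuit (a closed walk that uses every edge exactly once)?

Yes

Degrees: 1:2, 2:4, 3:2, 4:2, 5:4, 6:2, 7:4, 8:4, 9:2, 10:2, 11:2
Every vertex has even degree and the edges form a single connected piece, so an Eulerian circuit exists.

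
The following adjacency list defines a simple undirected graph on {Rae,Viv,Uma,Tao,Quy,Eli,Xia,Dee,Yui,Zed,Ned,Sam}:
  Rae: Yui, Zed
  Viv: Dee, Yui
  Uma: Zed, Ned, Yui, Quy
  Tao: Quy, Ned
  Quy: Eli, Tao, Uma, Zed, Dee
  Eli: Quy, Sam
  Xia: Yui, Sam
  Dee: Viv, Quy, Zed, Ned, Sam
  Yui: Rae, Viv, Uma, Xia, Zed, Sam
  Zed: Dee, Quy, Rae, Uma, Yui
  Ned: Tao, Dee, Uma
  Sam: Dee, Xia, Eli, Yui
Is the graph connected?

Starting from Rae and exploring outward reaches every vertex (Rae, Yui, Zed, Viv, Xia, Uma, Sam, Dee, Quy, Ned, Eli, Tao); the graph is connected.

Yes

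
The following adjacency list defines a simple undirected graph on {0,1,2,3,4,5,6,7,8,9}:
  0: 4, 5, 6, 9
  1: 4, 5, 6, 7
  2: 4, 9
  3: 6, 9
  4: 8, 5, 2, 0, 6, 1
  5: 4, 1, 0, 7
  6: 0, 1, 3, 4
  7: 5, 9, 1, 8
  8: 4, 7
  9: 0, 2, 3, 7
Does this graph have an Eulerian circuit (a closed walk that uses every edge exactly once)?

Yes

Degrees: 0:4, 1:4, 2:2, 3:2, 4:6, 5:4, 6:4, 7:4, 8:2, 9:4
All degrees are even and the non-isolated vertices are connected — an Eulerian circuit exists.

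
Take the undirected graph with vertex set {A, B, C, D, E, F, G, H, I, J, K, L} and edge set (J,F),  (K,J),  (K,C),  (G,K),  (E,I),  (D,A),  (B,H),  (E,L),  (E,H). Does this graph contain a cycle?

|V| = 12, |E| = 9, number of components = 3.
Since 9 = 12 - 3, the graph is a forest and contains no cycle.

No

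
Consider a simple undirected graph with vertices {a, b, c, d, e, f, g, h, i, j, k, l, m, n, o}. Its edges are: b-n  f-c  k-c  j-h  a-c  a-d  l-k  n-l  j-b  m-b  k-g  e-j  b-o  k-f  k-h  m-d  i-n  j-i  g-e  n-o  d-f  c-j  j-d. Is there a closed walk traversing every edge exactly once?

Degrees: a:2, b:4, c:4, d:4, e:2, f:3, g:2, h:2, i:2, j:6, k:5, l:2, m:2, n:4, o:2
Vertices with odd degree: f, k. An Eulerian circuit requires all degrees even.

No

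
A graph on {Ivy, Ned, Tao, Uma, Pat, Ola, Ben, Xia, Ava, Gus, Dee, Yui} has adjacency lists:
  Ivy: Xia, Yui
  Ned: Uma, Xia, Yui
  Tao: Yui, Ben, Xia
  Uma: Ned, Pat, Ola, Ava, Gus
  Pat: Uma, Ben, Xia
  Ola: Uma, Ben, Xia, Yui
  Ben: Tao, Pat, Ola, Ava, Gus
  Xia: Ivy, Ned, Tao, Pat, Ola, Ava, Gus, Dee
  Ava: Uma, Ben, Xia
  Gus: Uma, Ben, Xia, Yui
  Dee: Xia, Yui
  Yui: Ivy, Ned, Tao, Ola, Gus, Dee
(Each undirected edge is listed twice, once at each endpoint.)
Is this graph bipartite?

Partition the vertices as {Uma, Ben, Xia, Yui} vs {Ivy, Ned, Tao, Pat, Ola, Ava, Gus, Dee}. Each listed edge has one endpoint in each part, so the graph is bipartite.

Yes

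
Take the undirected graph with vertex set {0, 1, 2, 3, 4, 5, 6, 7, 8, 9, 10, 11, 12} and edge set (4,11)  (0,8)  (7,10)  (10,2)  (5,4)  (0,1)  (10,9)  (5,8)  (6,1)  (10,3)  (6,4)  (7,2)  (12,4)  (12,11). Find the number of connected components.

2

Component: {2, 3, 7, 9, 10}
Component: {0, 1, 4, 5, 6, 8, 11, 12}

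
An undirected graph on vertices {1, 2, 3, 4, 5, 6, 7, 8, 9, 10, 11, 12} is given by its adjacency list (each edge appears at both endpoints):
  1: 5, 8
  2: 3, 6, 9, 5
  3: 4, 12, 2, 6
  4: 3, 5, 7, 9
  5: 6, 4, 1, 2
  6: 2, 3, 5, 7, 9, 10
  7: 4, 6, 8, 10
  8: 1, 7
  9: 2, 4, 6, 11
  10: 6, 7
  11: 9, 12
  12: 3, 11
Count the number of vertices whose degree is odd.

0

Degrees: 1:2, 2:4, 3:4, 4:4, 5:4, 6:6, 7:4, 8:2, 9:4, 10:2, 11:2, 12:2
Odd-degree vertices: none.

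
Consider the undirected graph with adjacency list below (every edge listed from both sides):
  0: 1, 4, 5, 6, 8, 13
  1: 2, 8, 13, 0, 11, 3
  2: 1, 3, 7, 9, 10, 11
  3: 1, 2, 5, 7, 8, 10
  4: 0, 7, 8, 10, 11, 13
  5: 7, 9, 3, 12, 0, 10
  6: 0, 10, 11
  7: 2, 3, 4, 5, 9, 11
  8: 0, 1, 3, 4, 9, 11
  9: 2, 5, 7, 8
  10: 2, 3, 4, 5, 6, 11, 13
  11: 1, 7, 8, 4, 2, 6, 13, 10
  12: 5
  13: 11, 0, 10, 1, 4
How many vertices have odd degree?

Degrees: 0:6, 1:6, 2:6, 3:6, 4:6, 5:6, 6:3, 7:6, 8:6, 9:4, 10:7, 11:8, 12:1, 13:5
Odd-degree vertices: 6, 10, 12, 13.

4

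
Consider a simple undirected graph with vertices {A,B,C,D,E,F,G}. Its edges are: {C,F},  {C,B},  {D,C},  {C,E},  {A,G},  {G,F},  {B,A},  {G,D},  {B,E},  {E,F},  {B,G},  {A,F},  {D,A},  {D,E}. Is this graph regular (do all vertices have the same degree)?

Yes

Degrees: A:4, B:4, C:4, D:4, E:4, F:4, G:4
All degrees equal 4; the graph is regular.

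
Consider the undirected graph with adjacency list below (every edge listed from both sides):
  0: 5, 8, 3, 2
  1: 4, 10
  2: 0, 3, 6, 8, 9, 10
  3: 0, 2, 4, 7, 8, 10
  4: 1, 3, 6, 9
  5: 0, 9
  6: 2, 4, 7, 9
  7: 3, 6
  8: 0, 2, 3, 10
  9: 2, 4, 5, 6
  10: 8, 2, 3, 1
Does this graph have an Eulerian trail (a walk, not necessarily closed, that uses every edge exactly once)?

Degrees: 0:4, 1:2, 2:6, 3:6, 4:4, 5:2, 6:4, 7:2, 8:4, 9:4, 10:4
Odd-degree vertices: none (0 total).
The non-isolated vertices are connected and exactly 0 have odd degree, so an Eulerian trail exists.

Yes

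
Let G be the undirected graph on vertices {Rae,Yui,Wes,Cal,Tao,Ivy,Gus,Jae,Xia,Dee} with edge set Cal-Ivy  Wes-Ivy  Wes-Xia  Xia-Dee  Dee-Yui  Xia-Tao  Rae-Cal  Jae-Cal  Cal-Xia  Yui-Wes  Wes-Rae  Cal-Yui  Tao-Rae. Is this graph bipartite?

Yes

Color {Wes, Cal, Tao, Gus, Dee} black and {Rae, Yui, Ivy, Jae, Xia} white. No edge joins two same-colored vertices, so the graph is bipartite.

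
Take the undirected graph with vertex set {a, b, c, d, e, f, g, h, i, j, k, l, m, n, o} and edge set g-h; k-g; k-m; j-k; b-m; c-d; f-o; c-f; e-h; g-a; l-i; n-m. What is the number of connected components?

3

Component: {i, l}
Component: {c, d, f, o}
Component: {a, b, e, g, h, j, k, m, n}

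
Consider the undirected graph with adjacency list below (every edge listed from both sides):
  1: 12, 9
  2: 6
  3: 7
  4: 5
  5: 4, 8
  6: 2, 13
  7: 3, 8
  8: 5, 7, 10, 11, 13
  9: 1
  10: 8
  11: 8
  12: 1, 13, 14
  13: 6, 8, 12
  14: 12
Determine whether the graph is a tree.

|V| = 14, |E| = 13.
It is connected with exactly 13 edges, hence acyclic — it is a tree.

Yes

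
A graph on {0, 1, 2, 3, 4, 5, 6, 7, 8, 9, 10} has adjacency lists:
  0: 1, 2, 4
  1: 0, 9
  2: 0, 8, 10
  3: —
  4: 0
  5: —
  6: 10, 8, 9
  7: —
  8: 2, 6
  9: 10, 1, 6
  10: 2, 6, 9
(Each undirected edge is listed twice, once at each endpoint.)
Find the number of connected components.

4

Component: {3}
Component: {5}
Component: {7}
Component: {0, 1, 2, 4, 6, 8, 9, 10}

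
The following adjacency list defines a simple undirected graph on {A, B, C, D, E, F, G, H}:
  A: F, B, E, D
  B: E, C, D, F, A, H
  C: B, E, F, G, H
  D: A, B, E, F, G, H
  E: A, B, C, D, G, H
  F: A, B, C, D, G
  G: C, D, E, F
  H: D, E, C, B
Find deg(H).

4

Neighbors of H: B, C, D, E.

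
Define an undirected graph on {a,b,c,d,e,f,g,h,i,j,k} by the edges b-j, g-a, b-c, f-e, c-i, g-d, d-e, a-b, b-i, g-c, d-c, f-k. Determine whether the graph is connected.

Component: {h}
Component: {a, b, c, d, e, f, g, i, j, k}
No edge joins these 2 groups, so the graph is disconnected.

No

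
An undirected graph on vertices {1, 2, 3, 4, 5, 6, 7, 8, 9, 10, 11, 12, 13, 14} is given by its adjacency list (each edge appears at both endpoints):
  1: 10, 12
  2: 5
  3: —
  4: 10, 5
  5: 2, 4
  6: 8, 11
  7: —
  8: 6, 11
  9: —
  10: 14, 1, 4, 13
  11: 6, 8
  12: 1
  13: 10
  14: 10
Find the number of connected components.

5

Component: {3}
Component: {7}
Component: {9}
Component: {6, 8, 11}
Component: {1, 2, 4, 5, 10, 12, 13, 14}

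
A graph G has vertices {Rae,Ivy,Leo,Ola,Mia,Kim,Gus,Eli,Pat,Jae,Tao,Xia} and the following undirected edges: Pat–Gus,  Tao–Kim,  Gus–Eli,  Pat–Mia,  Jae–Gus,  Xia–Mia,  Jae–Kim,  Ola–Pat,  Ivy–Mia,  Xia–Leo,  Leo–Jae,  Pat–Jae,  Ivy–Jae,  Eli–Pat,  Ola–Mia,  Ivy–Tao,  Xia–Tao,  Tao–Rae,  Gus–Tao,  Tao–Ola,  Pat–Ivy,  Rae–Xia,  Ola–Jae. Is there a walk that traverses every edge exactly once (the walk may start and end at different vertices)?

Degrees: Rae:2, Ivy:4, Leo:2, Ola:4, Mia:4, Kim:2, Gus:4, Eli:2, Pat:6, Jae:6, Tao:6, Xia:4
Odd-degree vertices: none (0 total).
The non-isolated vertices are connected and exactly 0 have odd degree, so an Eulerian trail exists.

Yes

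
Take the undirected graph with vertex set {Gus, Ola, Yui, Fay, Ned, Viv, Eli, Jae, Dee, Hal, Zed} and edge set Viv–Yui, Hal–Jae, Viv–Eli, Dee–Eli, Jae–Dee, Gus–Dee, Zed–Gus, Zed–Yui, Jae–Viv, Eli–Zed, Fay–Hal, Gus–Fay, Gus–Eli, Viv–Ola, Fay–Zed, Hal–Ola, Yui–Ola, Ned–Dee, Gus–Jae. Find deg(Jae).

4

Neighbors of Jae: Gus, Viv, Dee, Hal.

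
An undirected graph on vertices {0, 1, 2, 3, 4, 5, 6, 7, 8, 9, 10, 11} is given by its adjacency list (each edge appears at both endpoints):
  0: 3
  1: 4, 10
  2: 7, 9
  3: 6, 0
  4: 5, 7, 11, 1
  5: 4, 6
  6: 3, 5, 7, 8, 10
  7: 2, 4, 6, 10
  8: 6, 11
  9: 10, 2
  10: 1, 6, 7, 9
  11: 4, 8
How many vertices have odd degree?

Degrees: 0:1, 1:2, 2:2, 3:2, 4:4, 5:2, 6:5, 7:4, 8:2, 9:2, 10:4, 11:2
Odd-degree vertices: 0, 6.

2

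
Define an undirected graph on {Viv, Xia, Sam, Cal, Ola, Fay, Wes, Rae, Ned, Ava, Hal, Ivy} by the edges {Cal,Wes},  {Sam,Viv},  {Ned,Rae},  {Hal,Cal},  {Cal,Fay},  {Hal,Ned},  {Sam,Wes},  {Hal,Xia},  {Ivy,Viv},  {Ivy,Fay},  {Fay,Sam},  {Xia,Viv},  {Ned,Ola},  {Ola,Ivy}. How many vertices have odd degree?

8

Degrees: Viv:3, Xia:2, Sam:3, Cal:3, Ola:2, Fay:3, Wes:2, Rae:1, Ned:3, Ava:0, Hal:3, Ivy:3
Odd-degree vertices: Viv, Sam, Cal, Fay, Rae, Ned, Hal, Ivy.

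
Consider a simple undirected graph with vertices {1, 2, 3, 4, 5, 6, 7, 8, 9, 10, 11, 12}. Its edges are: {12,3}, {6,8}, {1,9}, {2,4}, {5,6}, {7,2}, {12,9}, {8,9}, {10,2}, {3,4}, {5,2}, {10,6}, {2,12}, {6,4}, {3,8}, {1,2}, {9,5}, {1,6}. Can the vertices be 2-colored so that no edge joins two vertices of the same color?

Yes

Partition the vertices as {2, 3, 6, 9, 11} vs {1, 4, 5, 7, 8, 10, 12}. Each listed edge has one endpoint in each part, so the graph is bipartite.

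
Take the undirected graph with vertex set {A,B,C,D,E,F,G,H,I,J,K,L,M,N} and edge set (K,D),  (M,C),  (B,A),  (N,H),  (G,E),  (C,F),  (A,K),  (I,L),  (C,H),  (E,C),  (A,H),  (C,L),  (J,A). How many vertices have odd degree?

10

Degrees: A:4, B:1, C:5, D:1, E:2, F:1, G:1, H:3, I:1, J:1, K:2, L:2, M:1, N:1
Odd-degree vertices: B, C, D, F, G, H, I, J, M, N.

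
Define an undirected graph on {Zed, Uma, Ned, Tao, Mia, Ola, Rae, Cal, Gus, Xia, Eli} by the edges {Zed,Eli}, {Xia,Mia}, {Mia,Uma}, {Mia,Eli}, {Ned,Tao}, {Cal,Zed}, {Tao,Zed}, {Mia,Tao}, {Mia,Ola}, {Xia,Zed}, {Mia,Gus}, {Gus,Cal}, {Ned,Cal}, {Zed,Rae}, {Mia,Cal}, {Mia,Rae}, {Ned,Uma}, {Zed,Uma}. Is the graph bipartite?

No

The cycle Mia-Gus-Cal-Mia has length 3, which is odd, so the graph is not bipartite.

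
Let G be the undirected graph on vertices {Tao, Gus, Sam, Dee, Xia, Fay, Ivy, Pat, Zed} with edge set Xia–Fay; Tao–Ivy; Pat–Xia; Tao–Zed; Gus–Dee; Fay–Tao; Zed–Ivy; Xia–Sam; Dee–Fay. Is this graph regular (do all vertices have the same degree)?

No

Degrees: Tao:3, Gus:1, Sam:1, Dee:2, Xia:3, Fay:3, Ivy:2, Pat:1, Zed:2
Vertex Gus has degree 1 while Tao has degree 3, so the graph is not regular.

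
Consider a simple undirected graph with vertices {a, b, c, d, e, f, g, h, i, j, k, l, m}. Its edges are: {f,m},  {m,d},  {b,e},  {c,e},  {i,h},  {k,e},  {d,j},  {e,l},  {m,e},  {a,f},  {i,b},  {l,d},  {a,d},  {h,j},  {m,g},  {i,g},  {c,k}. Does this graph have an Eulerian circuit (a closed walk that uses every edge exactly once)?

No

Degrees: a:2, b:2, c:2, d:4, e:5, f:2, g:2, h:2, i:3, j:2, k:2, l:2, m:4
Vertices with odd degree: e, i. An Eulerian circuit requires all degrees even.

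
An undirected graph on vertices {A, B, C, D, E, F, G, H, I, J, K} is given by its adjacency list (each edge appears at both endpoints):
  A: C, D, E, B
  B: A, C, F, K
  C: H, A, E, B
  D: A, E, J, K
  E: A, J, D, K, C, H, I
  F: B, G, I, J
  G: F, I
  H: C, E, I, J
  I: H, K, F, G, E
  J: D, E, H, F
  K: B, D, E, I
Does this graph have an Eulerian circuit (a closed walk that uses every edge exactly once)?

Degrees: A:4, B:4, C:4, D:4, E:7, F:4, G:2, H:4, I:5, J:4, K:4
E, I have odd degree; an Eulerian circuit needs every degree to be even, so none exists.

No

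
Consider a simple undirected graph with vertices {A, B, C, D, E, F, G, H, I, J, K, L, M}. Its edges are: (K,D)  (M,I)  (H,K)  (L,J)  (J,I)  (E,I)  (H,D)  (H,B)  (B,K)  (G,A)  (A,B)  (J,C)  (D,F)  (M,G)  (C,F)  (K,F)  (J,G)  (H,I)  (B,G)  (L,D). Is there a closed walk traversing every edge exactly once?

Degrees: A:2, B:4, C:2, D:4, E:1, F:3, G:4, H:4, I:4, J:4, K:4, L:2, M:2
Vertices with odd degree: E, F. An Eulerian circuit requires all degrees even.

No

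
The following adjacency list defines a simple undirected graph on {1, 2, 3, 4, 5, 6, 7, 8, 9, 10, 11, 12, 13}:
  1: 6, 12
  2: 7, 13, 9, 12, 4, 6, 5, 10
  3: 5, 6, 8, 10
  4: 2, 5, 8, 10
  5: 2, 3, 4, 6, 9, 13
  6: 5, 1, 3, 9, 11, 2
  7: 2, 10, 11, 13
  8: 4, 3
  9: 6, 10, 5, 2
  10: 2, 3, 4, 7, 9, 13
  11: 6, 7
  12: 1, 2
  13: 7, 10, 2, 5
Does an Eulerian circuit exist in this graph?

Yes

Degrees: 1:2, 2:8, 3:4, 4:4, 5:6, 6:6, 7:4, 8:2, 9:4, 10:6, 11:2, 12:2, 13:4
Every vertex has even degree and the edges form a single connected piece, so an Eulerian circuit exists.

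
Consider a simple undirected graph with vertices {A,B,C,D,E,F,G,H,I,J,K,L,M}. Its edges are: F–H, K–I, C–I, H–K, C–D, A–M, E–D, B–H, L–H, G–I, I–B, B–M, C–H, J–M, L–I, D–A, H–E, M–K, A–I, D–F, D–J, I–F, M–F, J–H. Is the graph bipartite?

Yes

Color {D, H, I, M} black and {A, B, C, E, F, G, J, K, L} white. No edge joins two same-colored vertices, so the graph is bipartite.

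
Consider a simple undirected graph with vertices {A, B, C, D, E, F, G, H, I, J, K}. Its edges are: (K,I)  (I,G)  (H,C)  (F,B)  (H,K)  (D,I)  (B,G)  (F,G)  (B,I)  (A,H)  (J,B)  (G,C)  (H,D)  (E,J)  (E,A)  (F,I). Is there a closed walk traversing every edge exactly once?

Degrees: A:2, B:4, C:2, D:2, E:2, F:3, G:4, H:4, I:5, J:2, K:2
F, I have odd degree; an Eulerian circuit needs every degree to be even, so none exists.

No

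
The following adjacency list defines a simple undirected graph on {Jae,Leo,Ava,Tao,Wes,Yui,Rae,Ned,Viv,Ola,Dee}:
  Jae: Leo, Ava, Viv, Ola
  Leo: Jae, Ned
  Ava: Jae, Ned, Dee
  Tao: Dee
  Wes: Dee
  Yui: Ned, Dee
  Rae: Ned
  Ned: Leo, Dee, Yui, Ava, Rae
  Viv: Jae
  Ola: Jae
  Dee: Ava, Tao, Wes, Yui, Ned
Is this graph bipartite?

No

Yui-Ned-Dee-Yui is an odd cycle (length 3), and a bipartite graph can contain only even cycles.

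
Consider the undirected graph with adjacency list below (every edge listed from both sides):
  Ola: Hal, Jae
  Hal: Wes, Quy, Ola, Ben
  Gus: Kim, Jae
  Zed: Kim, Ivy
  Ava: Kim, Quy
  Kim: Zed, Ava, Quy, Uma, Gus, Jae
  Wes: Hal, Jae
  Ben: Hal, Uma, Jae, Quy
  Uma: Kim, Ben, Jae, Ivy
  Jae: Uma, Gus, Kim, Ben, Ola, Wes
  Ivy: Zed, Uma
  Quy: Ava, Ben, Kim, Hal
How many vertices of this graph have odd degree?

0

Degrees: Ola:2, Hal:4, Gus:2, Zed:2, Ava:2, Kim:6, Wes:2, Ben:4, Uma:4, Jae:6, Ivy:2, Quy:4
Odd-degree vertices: none.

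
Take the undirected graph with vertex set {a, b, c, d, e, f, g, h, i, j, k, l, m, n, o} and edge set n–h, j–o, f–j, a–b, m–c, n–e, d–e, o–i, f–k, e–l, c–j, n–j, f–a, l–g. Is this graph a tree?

Yes

|V| = 15, |E| = 14.
Connected and |E| = |V| - 1, which characterizes a tree.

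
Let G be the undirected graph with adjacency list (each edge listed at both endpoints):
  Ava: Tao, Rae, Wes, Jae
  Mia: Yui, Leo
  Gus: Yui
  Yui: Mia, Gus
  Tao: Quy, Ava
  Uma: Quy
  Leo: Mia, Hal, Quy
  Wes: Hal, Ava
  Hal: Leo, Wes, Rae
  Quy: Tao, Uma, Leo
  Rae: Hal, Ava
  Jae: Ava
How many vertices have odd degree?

6

Degrees: Ava:4, Mia:2, Gus:1, Yui:2, Tao:2, Uma:1, Leo:3, Wes:2, Hal:3, Quy:3, Rae:2, Jae:1
Odd-degree vertices: Gus, Uma, Leo, Hal, Quy, Jae.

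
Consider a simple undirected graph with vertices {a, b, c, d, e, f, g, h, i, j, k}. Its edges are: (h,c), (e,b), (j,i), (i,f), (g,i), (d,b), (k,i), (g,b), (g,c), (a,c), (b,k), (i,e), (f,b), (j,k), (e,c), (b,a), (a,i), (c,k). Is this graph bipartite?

The cycle i-j-k-i has length 3, which is odd, so the graph is not bipartite.

No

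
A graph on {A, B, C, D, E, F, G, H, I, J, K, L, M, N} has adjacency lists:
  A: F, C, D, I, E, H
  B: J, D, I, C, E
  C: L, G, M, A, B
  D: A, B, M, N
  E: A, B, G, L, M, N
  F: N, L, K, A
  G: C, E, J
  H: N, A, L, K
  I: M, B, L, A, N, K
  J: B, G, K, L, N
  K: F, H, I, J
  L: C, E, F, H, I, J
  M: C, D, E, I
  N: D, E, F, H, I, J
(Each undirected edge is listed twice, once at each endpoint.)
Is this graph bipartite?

Yes

Partition the vertices as {C, D, E, F, H, I, J} vs {A, B, G, K, L, M, N}. Each listed edge has one endpoint in each part, so the graph is bipartite.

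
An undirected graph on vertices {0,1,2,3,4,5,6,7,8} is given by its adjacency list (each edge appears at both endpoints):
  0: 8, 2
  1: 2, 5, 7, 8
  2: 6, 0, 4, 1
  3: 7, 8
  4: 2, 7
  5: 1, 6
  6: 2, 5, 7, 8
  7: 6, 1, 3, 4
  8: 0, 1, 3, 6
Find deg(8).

Neighbors of 8: 0, 1, 3, 6.

4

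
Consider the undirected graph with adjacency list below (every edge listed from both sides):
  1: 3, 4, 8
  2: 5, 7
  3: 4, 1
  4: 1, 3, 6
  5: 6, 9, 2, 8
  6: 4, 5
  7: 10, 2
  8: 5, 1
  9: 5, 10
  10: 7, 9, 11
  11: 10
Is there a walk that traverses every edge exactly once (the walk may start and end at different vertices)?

No

Degrees: 1:3, 2:2, 3:2, 4:3, 5:4, 6:2, 7:2, 8:2, 9:2, 10:3, 11:1
Odd-degree vertices: 1, 4, 10, 11 (4 total).
An Eulerian trail requires 0 or 2 odd-degree vertices; here there are 4.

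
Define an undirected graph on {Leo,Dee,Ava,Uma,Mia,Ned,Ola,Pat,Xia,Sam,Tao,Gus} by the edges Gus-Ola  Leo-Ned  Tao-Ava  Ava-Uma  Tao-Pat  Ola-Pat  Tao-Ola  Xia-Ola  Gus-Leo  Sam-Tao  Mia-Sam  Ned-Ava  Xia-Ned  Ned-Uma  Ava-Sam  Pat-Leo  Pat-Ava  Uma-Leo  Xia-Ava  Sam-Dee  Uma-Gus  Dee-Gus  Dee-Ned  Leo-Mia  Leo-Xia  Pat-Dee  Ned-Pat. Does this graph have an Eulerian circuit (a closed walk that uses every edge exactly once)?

Degrees: Leo:6, Dee:4, Ava:6, Uma:4, Mia:2, Ned:6, Ola:4, Pat:6, Xia:4, Sam:4, Tao:4, Gus:4
All degrees are even and the non-isolated vertices are connected — an Eulerian circuit exists.

Yes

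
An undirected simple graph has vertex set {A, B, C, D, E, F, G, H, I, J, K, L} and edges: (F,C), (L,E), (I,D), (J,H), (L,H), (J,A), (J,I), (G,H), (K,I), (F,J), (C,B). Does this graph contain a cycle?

|V| = 12, |E| = 11, number of components = 1.
Since 11 = 12 - 1, the graph is a forest and contains no cycle.

No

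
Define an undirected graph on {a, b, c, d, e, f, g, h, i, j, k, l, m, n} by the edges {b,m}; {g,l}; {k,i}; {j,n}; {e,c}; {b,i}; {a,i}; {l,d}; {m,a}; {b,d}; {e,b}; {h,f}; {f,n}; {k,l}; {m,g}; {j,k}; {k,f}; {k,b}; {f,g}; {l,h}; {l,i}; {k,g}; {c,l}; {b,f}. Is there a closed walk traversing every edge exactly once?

No

Degrees: a:2, b:6, c:2, d:2, e:2, f:5, g:4, h:2, i:4, j:2, k:6, l:6, m:3, n:2
f, m have odd degree; an Eulerian circuit needs every degree to be even, so none exists.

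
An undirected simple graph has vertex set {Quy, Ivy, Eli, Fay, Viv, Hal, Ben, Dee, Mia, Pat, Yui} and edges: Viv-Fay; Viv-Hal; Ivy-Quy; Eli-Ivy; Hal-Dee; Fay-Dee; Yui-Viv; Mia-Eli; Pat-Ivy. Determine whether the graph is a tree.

No

|V| = 11, |E| = 9.
It splits into 3 components, so it cannot be a tree.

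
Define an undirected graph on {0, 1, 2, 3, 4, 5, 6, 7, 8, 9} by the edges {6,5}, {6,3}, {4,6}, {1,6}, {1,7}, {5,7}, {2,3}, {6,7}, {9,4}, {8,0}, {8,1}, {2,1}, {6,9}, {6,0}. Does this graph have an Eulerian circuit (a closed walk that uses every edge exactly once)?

No

Degrees: 0:2, 1:4, 2:2, 3:2, 4:2, 5:2, 6:7, 7:3, 8:2, 9:2
6, 7 have odd degree; an Eulerian circuit needs every degree to be even, so none exists.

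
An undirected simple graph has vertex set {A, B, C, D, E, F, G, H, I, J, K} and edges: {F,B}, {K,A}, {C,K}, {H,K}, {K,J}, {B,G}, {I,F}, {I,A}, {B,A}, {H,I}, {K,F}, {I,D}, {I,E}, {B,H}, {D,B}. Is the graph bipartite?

Yes

A valid 2-coloring puts {B, I, K} on one side and {A, C, D, E, F, G, H, J} on the other; every edge crosses between the two sides.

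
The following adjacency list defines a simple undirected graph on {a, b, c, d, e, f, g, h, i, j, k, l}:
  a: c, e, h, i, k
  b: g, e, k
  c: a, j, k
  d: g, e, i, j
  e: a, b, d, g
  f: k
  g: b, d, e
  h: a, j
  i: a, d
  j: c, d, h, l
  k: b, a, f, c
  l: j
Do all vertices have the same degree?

Degrees: a:5, b:3, c:3, d:4, e:4, f:1, g:3, h:2, i:2, j:4, k:4, l:1
Vertex f has degree 1 while a has degree 5, so the graph is not regular.

No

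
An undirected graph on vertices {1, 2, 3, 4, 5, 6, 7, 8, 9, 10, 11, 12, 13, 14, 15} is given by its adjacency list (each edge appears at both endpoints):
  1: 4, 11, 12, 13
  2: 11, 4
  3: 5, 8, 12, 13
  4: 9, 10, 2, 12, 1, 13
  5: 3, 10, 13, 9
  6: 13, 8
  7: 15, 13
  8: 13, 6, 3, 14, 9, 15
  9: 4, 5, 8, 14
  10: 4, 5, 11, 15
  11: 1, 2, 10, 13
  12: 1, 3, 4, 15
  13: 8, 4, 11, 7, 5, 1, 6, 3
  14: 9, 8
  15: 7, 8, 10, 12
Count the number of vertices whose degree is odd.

Degrees: 1:4, 2:2, 3:4, 4:6, 5:4, 6:2, 7:2, 8:6, 9:4, 10:4, 11:4, 12:4, 13:8, 14:2, 15:4
Odd-degree vertices: none.

0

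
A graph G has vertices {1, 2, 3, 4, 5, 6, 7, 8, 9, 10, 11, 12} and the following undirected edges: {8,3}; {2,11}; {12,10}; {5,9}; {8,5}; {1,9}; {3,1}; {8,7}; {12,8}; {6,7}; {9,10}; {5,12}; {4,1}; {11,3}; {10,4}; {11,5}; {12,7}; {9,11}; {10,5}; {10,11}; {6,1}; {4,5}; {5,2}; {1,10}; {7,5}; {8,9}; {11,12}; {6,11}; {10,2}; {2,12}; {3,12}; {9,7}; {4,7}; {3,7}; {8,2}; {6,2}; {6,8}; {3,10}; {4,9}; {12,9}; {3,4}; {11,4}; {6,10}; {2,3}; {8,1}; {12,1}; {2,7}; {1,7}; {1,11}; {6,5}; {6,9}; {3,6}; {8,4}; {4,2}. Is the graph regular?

Degrees: 1:9, 2:9, 3:9, 4:9, 5:9, 6:9, 7:9, 8:9, 9:9, 10:9, 11:9, 12:9
Every vertex has degree 9, so the graph is 9-regular.

Yes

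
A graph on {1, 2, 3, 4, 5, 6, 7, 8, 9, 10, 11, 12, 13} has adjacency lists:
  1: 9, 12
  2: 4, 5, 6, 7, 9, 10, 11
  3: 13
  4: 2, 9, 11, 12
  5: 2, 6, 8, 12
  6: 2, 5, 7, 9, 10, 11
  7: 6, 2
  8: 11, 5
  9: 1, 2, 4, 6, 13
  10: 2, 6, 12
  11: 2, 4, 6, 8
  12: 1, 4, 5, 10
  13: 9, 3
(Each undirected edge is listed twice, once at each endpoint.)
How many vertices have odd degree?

4

Degrees: 1:2, 2:7, 3:1, 4:4, 5:4, 6:6, 7:2, 8:2, 9:5, 10:3, 11:4, 12:4, 13:2
Odd-degree vertices: 2, 3, 9, 10.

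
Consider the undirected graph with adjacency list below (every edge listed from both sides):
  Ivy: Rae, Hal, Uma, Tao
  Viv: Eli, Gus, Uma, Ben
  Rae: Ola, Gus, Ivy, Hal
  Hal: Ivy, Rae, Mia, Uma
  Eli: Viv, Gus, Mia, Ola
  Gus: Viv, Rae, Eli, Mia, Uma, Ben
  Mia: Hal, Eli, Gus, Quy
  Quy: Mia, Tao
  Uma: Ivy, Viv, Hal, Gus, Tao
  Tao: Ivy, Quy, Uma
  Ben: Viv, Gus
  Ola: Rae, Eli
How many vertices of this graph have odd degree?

Degrees: Ivy:4, Viv:4, Rae:4, Hal:4, Eli:4, Gus:6, Mia:4, Quy:2, Uma:5, Tao:3, Ben:2, Ola:2
Odd-degree vertices: Uma, Tao.

2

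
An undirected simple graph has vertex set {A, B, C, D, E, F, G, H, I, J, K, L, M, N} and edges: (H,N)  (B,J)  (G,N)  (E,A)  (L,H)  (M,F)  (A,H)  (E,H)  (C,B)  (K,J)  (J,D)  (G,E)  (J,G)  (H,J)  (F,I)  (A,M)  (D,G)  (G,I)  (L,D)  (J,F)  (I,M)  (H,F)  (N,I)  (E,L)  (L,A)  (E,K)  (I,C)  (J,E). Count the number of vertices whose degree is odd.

6

Degrees: A:4, B:2, C:2, D:3, E:6, F:4, G:5, H:6, I:5, J:7, K:2, L:4, M:3, N:3
Odd-degree vertices: D, G, I, J, M, N.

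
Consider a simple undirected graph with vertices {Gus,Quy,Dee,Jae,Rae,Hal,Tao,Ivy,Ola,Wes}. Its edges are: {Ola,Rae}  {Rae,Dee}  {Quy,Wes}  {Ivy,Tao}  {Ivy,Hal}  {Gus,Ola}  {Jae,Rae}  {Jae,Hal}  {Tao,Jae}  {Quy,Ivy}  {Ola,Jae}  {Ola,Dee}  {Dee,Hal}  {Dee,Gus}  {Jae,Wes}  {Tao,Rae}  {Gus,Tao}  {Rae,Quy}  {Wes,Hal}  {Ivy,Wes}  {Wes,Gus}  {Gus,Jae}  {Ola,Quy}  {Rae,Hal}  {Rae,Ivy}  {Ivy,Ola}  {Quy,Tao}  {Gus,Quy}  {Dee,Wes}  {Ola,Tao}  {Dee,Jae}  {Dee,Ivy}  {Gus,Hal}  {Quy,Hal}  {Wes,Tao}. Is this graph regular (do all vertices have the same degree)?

Yes

Degrees: Gus:7, Quy:7, Dee:7, Jae:7, Rae:7, Hal:7, Tao:7, Ivy:7, Ola:7, Wes:7
All degrees equal 7; the graph is regular.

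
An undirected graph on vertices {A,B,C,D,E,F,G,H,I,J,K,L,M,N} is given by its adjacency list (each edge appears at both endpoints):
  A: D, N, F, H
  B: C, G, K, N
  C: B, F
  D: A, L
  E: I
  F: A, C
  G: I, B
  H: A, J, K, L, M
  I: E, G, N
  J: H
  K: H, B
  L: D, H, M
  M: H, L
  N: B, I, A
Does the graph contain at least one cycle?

|V| = 14, |E| = 18, number of components = 1.
Since 18 > 14 - 1, a cycle must exist; for instance N-I-G-B-N.

Yes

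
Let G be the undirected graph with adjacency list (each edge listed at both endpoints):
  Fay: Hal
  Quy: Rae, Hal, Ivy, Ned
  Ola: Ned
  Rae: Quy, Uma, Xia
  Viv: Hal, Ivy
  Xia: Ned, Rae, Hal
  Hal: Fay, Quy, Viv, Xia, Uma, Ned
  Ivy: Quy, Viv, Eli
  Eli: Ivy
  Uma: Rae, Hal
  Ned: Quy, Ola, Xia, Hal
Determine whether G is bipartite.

Xia-Hal-Ned-Xia is an odd cycle (length 3), and a bipartite graph can contain only even cycles.

No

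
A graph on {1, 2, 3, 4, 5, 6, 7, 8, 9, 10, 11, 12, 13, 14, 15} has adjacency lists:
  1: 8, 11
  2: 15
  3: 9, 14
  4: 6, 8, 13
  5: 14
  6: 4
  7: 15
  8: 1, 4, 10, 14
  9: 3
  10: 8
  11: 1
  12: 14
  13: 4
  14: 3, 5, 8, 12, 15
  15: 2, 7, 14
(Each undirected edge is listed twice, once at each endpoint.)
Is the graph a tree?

The graph has 15 vertices and 14 edges.
It is connected with exactly 14 edges, hence acyclic — it is a tree.

Yes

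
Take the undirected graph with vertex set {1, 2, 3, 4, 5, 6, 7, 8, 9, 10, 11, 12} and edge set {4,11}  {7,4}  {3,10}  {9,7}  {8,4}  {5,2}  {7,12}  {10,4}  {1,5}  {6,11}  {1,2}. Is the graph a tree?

|V| = 12, |E| = 11.
It splits into 2 components, so it cannot be a tree.

No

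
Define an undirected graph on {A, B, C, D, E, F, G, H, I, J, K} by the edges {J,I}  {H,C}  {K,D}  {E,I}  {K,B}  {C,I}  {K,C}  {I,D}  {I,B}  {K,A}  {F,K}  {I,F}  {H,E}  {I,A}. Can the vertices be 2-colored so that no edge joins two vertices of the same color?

Color {G, H, I, K} black and {A, B, C, D, E, F, J} white. No edge joins two same-colored vertices, so the graph is bipartite.

Yes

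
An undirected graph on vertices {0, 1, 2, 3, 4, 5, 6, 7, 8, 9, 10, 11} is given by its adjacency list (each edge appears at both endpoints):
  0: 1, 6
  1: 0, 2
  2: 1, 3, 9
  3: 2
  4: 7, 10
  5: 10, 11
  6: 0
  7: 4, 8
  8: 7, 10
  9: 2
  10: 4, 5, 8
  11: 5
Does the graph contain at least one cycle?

Yes

|V| = 12, |E| = 11, number of components = 2.
Since 11 > 12 - 2, a cycle must exist; for instance 4-10-8-7-4.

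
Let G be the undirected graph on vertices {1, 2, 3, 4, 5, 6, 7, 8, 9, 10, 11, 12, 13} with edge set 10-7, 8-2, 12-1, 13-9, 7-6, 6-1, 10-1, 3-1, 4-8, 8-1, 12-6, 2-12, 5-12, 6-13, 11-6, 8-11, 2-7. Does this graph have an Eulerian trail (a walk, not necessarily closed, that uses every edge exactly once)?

No

Degrees: 1:5, 2:3, 3:1, 4:1, 5:1, 6:5, 7:3, 8:4, 9:1, 10:2, 11:2, 12:4, 13:2
Odd-degree vertices: 1, 2, 3, 4, 5, 6, 7, 9 (8 total).
An Eulerian trail requires 0 or 2 odd-degree vertices; here there are 8.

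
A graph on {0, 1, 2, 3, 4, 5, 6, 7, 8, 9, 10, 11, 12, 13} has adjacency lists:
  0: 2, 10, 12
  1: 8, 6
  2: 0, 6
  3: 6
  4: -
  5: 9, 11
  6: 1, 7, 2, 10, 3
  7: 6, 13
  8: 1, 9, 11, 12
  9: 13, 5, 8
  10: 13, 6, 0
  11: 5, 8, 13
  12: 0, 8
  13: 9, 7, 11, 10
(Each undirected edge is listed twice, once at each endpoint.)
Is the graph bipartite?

Yes

A valid 2-coloring puts {1, 2, 3, 4, 7, 9, 10, 11, 12} on one side and {0, 5, 6, 8, 13} on the other; every edge crosses between the two sides.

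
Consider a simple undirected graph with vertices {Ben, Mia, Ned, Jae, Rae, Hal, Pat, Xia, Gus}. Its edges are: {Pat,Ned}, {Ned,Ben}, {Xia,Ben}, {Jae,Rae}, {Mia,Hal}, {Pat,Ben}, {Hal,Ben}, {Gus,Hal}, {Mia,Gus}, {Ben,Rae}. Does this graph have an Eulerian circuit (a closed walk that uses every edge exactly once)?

No

Degrees: Ben:5, Mia:2, Ned:2, Jae:1, Rae:2, Hal:3, Pat:2, Xia:1, Gus:2
Vertices with odd degree: Ben, Jae, Hal, Xia. An Eulerian circuit requires all degrees even.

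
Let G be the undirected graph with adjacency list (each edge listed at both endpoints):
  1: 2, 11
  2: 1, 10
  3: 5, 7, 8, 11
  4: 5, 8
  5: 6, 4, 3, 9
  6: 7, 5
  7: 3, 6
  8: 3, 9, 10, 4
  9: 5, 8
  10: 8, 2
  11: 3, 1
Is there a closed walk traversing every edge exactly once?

Yes

Degrees: 1:2, 2:2, 3:4, 4:2, 5:4, 6:2, 7:2, 8:4, 9:2, 10:2, 11:2
Every vertex has even degree and the edges form a single connected piece, so an Eulerian circuit exists.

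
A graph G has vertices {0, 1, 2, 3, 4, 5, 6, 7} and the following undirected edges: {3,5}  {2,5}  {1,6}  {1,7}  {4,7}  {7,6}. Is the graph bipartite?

1-6-7-1 is an odd cycle (length 3), and a bipartite graph can contain only even cycles.

No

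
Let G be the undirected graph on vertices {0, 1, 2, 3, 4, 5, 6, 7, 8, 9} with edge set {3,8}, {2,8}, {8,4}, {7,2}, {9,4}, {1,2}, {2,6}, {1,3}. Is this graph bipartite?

Yes

Partition the vertices as {0, 2, 3, 4, 5} vs {1, 6, 7, 8, 9}. Each listed edge has one endpoint in each part, so the graph is bipartite.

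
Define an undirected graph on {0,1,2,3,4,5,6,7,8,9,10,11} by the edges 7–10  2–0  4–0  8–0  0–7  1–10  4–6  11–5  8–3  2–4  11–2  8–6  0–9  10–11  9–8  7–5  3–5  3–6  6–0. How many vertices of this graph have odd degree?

8

Degrees: 0:6, 1:1, 2:3, 3:3, 4:3, 5:3, 6:4, 7:3, 8:4, 9:2, 10:3, 11:3
Odd-degree vertices: 1, 2, 3, 4, 5, 7, 10, 11.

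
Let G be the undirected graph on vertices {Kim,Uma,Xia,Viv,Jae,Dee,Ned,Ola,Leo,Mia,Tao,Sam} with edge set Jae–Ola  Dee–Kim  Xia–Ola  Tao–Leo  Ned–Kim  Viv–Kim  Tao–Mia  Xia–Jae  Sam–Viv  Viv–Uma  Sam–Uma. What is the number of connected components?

3

Component: {Xia, Jae, Ola}
Component: {Leo, Mia, Tao}
Component: {Kim, Uma, Viv, Dee, Ned, Sam}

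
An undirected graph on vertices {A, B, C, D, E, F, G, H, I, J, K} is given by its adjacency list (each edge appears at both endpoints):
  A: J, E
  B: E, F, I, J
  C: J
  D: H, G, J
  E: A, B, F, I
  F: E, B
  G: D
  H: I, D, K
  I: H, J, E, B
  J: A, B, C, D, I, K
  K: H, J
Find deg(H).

Neighbors of H: D, I, K.

3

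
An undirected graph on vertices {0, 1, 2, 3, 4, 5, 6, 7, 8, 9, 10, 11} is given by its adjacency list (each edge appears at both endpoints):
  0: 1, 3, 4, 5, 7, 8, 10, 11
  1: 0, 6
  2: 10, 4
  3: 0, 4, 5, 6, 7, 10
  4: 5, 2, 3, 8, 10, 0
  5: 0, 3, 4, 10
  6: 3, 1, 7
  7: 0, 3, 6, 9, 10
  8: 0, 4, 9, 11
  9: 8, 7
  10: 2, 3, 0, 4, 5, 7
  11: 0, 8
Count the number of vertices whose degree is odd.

2

Degrees: 0:8, 1:2, 2:2, 3:6, 4:6, 5:4, 6:3, 7:5, 8:4, 9:2, 10:6, 11:2
Odd-degree vertices: 6, 7.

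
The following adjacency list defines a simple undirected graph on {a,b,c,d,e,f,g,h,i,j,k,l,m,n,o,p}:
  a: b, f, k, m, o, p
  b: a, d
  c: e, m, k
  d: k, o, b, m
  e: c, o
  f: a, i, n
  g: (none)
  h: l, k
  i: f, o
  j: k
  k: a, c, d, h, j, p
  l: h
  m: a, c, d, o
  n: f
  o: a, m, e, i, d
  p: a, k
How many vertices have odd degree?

Degrees: a:6, b:2, c:3, d:4, e:2, f:3, g:0, h:2, i:2, j:1, k:6, l:1, m:4, n:1, o:5, p:2
Odd-degree vertices: c, f, j, l, n, o.

6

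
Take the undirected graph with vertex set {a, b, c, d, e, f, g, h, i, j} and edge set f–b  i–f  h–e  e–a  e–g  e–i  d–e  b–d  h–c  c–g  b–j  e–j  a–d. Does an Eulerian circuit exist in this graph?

No

Degrees: a:2, b:3, c:2, d:3, e:6, f:2, g:2, h:2, i:2, j:2
b, d have odd degree; an Eulerian circuit needs every degree to be even, so none exists.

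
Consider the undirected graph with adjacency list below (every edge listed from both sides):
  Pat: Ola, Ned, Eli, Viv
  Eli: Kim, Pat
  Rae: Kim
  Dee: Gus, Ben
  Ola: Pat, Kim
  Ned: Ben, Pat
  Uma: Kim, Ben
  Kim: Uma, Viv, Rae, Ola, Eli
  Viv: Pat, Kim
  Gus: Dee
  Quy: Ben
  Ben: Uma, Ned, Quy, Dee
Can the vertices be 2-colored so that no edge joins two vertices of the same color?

Yes

Partition the vertices as {Eli, Rae, Dee, Ola, Ned, Uma, Viv, Quy} vs {Pat, Kim, Gus, Ben}. Each listed edge has one endpoint in each part, so the graph is bipartite.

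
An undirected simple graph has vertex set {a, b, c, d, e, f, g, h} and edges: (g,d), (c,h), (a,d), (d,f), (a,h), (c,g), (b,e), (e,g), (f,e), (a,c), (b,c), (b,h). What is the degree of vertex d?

3

Neighbors of d: a, f, g.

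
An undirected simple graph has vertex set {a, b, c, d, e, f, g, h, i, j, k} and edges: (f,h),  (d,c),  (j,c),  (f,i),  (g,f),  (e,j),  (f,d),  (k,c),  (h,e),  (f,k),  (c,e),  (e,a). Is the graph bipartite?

No

The cycle j-e-c-j has length 3, which is odd, so the graph is not bipartite.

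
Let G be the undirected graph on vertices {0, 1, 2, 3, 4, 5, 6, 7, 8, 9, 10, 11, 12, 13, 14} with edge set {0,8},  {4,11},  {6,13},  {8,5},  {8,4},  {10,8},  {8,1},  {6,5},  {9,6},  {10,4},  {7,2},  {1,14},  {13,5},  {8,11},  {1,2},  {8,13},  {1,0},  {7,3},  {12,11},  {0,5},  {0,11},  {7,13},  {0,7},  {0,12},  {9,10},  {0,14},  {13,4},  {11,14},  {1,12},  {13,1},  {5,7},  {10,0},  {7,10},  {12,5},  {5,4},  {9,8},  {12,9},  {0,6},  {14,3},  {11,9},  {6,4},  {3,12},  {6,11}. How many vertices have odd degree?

Degrees: 0:9, 1:6, 2:2, 3:3, 4:6, 5:7, 6:6, 7:6, 8:8, 9:5, 10:5, 11:7, 12:6, 13:6, 14:4
Odd-degree vertices: 0, 3, 5, 9, 10, 11.

6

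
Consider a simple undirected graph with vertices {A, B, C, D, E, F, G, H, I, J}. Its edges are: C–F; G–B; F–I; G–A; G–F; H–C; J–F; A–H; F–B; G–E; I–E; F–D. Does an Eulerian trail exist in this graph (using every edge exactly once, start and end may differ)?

Yes

Degrees: A:2, B:2, C:2, D:1, E:2, F:6, G:4, H:2, I:2, J:1
Odd-degree vertices: D, J (2 total).
The non-isolated vertices are connected and exactly 2 have odd degree, so an Eulerian trail exists (from D to J).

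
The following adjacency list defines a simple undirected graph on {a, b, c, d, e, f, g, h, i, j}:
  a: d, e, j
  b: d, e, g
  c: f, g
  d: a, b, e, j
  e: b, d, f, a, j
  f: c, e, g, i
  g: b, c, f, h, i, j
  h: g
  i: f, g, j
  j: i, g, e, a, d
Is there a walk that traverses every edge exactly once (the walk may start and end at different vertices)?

No

Degrees: a:3, b:3, c:2, d:4, e:5, f:4, g:6, h:1, i:3, j:5
Odd-degree vertices: a, b, e, h, i, j (6 total).
With 6 odd-degree vertices (more than two), no single trail can use every edge.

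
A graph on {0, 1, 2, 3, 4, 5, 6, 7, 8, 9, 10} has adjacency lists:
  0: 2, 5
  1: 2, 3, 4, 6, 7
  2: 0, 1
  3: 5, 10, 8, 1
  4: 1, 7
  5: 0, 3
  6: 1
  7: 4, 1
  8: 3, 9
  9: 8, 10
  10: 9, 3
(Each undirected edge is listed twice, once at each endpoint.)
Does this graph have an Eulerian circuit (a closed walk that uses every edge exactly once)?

No

Degrees: 0:2, 1:5, 2:2, 3:4, 4:2, 5:2, 6:1, 7:2, 8:2, 9:2, 10:2
Vertices with odd degree: 1, 6. An Eulerian circuit requires all degrees even.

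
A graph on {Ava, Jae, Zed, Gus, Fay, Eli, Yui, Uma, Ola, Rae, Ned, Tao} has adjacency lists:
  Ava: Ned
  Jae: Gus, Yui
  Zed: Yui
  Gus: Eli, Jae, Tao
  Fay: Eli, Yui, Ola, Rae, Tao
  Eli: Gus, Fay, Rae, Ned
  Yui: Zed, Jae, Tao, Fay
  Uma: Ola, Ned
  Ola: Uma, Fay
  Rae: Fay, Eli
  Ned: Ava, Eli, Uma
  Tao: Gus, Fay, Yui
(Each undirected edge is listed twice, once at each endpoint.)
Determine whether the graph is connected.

A breadth-first search from Ava visits Ava, Ned, Eli, Uma, Fay, Rae, Gus, Ola, Yui, Tao, Jae, Zed — all 12 vertices — so the graph is connected.

Yes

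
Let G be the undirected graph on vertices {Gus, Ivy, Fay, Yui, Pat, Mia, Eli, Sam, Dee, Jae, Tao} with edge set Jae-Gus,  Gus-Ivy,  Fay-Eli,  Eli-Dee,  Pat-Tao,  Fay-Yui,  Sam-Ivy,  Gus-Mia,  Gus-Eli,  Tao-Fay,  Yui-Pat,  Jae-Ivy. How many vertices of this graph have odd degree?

Degrees: Gus:4, Ivy:3, Fay:3, Yui:2, Pat:2, Mia:1, Eli:3, Sam:1, Dee:1, Jae:2, Tao:2
Odd-degree vertices: Ivy, Fay, Mia, Eli, Sam, Dee.

6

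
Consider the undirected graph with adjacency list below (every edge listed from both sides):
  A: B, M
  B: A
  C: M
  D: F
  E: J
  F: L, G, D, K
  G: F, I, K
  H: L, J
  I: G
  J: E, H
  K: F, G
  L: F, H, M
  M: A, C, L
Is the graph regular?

Degrees: A:2, B:1, C:1, D:1, E:1, F:4, G:3, H:2, I:1, J:2, K:2, L:3, M:3
Degrees are not all equal (e.g. deg(B)=1 but deg(F)=4); not regular.

No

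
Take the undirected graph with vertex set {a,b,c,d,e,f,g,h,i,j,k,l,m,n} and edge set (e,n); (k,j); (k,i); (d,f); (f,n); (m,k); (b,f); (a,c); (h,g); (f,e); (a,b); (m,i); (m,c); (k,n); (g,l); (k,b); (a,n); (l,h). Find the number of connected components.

Component: {g, h, l}
Component: {a, b, c, d, e, f, i, j, k, m, n}

2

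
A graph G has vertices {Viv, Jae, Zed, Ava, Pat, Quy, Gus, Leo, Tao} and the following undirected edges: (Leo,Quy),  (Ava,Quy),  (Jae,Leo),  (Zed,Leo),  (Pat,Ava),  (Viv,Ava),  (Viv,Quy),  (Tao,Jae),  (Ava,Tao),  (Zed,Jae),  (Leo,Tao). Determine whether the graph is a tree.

|V| = 9, |E| = 11.
It splits into 2 components, so it cannot be a tree.

No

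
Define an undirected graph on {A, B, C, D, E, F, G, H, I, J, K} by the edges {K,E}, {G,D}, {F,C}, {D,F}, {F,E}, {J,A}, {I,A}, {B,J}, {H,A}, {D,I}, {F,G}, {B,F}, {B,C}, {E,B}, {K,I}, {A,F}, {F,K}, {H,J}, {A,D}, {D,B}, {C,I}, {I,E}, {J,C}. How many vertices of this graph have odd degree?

Degrees: A:5, B:5, C:4, D:5, E:4, F:7, G:2, H:2, I:5, J:4, K:3
Odd-degree vertices: A, B, D, F, I, K.

6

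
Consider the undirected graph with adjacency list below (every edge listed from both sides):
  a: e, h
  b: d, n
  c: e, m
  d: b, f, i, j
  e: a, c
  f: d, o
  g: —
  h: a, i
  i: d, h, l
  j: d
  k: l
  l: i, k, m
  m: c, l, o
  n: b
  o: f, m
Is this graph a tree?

|V| = 15, |E| = 15.
It splits into 2 components, so it cannot be a tree.

No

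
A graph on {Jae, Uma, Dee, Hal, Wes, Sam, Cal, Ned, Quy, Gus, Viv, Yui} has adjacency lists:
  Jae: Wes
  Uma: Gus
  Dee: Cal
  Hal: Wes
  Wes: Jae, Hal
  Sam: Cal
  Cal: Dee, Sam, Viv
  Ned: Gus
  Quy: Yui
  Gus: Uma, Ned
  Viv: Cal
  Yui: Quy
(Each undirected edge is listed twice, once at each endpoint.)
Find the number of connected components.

4

Component: {Quy, Yui}
Component: {Jae, Hal, Wes}
Component: {Uma, Ned, Gus}
Component: {Dee, Sam, Cal, Viv}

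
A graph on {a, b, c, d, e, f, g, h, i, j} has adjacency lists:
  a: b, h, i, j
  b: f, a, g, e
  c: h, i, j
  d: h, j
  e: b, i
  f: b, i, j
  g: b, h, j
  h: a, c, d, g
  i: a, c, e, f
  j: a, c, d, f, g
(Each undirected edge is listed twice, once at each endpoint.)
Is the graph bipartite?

Yes

A valid 2-coloring puts {b, h, i, j} on one side and {a, c, d, e, f, g} on the other; every edge crosses between the two sides.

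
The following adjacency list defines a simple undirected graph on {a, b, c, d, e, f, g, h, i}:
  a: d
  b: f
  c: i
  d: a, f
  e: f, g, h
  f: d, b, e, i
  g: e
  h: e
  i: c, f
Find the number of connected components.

Component: {a, b, c, d, e, f, g, h, i}

1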